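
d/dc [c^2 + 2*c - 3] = 2*c + 2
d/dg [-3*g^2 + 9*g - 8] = 9 - 6*g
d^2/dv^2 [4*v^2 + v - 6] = 8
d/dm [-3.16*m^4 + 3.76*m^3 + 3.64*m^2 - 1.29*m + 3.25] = -12.64*m^3 + 11.28*m^2 + 7.28*m - 1.29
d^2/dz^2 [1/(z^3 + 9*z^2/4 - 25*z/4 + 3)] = 8*(-3*(4*z + 3)*(4*z^3 + 9*z^2 - 25*z + 12) + (12*z^2 + 18*z - 25)^2)/(4*z^3 + 9*z^2 - 25*z + 12)^3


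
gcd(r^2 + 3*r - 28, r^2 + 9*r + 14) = r + 7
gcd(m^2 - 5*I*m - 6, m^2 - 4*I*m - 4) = m - 2*I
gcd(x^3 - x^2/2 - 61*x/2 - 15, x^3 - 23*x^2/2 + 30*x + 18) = x^2 - 11*x/2 - 3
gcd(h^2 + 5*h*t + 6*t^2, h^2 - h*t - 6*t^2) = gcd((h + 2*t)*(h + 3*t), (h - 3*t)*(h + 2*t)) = h + 2*t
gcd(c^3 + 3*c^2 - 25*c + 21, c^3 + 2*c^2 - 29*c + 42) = c^2 + 4*c - 21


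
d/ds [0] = 0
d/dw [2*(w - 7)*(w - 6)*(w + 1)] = 6*w^2 - 48*w + 58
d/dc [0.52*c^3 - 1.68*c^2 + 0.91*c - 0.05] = 1.56*c^2 - 3.36*c + 0.91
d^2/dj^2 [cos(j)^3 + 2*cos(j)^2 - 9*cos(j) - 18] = 33*cos(j)/4 - 4*cos(2*j) - 9*cos(3*j)/4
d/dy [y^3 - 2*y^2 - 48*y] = 3*y^2 - 4*y - 48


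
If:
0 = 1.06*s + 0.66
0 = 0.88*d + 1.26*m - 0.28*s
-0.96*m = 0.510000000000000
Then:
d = 0.56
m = -0.53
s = -0.62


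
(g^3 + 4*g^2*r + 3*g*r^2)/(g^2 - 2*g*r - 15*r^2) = g*(-g - r)/(-g + 5*r)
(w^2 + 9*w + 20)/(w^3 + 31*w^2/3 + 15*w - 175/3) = 3*(w + 4)/(3*w^2 + 16*w - 35)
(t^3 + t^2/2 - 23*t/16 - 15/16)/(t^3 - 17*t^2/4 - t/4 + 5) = (t + 3/4)/(t - 4)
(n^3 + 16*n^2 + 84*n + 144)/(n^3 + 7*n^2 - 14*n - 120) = (n^2 + 10*n + 24)/(n^2 + n - 20)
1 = 1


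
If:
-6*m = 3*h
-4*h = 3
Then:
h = -3/4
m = 3/8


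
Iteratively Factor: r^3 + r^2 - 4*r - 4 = (r + 1)*(r^2 - 4) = (r + 1)*(r + 2)*(r - 2)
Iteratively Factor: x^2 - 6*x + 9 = (x - 3)*(x - 3)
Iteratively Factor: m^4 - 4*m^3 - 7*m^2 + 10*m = (m - 5)*(m^3 + m^2 - 2*m) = (m - 5)*(m - 1)*(m^2 + 2*m) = m*(m - 5)*(m - 1)*(m + 2)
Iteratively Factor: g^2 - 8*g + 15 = (g - 3)*(g - 5)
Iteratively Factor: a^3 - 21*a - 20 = (a - 5)*(a^2 + 5*a + 4) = (a - 5)*(a + 4)*(a + 1)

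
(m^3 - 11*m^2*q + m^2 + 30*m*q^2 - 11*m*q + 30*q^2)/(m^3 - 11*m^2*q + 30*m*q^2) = (m + 1)/m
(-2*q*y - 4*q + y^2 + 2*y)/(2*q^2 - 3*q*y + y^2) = (y + 2)/(-q + y)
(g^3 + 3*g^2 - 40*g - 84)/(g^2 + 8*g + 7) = (g^2 - 4*g - 12)/(g + 1)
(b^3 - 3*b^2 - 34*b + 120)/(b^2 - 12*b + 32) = (b^2 + b - 30)/(b - 8)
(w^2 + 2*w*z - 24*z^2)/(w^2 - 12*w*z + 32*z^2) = (-w - 6*z)/(-w + 8*z)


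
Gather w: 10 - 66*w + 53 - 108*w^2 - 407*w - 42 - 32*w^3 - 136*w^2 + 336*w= -32*w^3 - 244*w^2 - 137*w + 21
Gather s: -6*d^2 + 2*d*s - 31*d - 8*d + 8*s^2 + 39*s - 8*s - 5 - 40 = -6*d^2 - 39*d + 8*s^2 + s*(2*d + 31) - 45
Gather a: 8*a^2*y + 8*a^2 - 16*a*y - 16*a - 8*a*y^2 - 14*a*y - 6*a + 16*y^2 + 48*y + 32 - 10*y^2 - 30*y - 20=a^2*(8*y + 8) + a*(-8*y^2 - 30*y - 22) + 6*y^2 + 18*y + 12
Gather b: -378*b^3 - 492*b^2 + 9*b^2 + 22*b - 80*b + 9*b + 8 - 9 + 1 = -378*b^3 - 483*b^2 - 49*b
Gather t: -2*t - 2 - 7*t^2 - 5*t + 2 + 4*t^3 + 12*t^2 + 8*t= 4*t^3 + 5*t^2 + t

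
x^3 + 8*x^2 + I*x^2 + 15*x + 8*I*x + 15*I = (x + 3)*(x + 5)*(x + I)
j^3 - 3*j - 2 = (j - 2)*(j + 1)^2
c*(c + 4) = c^2 + 4*c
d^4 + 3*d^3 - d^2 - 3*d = d*(d - 1)*(d + 1)*(d + 3)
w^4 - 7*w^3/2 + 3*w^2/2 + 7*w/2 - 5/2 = (w - 5/2)*(w - 1)^2*(w + 1)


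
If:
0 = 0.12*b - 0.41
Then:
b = 3.42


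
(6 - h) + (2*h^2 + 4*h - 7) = 2*h^2 + 3*h - 1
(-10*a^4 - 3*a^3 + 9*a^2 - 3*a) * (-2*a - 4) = 20*a^5 + 46*a^4 - 6*a^3 - 30*a^2 + 12*a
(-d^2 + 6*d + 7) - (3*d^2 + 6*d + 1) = 6 - 4*d^2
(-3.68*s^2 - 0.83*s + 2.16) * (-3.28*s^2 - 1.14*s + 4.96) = 12.0704*s^4 + 6.9176*s^3 - 24.3914*s^2 - 6.5792*s + 10.7136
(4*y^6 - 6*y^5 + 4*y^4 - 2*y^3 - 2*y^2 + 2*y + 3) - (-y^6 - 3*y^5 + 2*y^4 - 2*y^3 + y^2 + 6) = 5*y^6 - 3*y^5 + 2*y^4 - 3*y^2 + 2*y - 3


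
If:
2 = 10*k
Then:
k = 1/5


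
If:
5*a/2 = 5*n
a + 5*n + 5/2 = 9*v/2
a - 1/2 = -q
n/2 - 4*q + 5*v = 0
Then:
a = -28/293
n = -14/293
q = 349/586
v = 141/293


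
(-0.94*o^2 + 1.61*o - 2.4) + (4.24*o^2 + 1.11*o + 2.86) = 3.3*o^2 + 2.72*o + 0.46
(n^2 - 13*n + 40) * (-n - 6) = -n^3 + 7*n^2 + 38*n - 240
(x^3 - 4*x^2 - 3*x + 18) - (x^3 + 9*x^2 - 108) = -13*x^2 - 3*x + 126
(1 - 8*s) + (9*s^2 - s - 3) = 9*s^2 - 9*s - 2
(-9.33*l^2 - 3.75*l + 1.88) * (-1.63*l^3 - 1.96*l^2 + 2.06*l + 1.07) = 15.2079*l^5 + 24.3993*l^4 - 14.9342*l^3 - 21.3929*l^2 - 0.1397*l + 2.0116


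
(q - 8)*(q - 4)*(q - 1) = q^3 - 13*q^2 + 44*q - 32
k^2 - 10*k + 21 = (k - 7)*(k - 3)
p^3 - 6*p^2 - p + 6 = (p - 6)*(p - 1)*(p + 1)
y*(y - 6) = y^2 - 6*y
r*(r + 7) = r^2 + 7*r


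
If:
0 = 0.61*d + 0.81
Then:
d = -1.33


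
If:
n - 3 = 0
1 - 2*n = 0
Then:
No Solution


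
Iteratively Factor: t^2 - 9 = (t + 3)*(t - 3)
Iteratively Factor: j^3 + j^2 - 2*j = (j)*(j^2 + j - 2) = j*(j + 2)*(j - 1)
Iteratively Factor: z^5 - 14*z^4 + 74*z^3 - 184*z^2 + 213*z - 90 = (z - 3)*(z^4 - 11*z^3 + 41*z^2 - 61*z + 30) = (z - 3)*(z - 2)*(z^3 - 9*z^2 + 23*z - 15) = (z - 5)*(z - 3)*(z - 2)*(z^2 - 4*z + 3) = (z - 5)*(z - 3)*(z - 2)*(z - 1)*(z - 3)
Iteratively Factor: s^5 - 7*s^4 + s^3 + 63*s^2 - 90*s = (s - 3)*(s^4 - 4*s^3 - 11*s^2 + 30*s) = s*(s - 3)*(s^3 - 4*s^2 - 11*s + 30) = s*(s - 3)*(s - 2)*(s^2 - 2*s - 15) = s*(s - 3)*(s - 2)*(s + 3)*(s - 5)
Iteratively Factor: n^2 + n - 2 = (n - 1)*(n + 2)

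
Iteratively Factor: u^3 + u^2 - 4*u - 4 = (u + 1)*(u^2 - 4) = (u + 1)*(u + 2)*(u - 2)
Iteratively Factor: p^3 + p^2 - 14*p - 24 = (p + 3)*(p^2 - 2*p - 8) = (p - 4)*(p + 3)*(p + 2)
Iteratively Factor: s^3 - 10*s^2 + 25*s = (s)*(s^2 - 10*s + 25) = s*(s - 5)*(s - 5)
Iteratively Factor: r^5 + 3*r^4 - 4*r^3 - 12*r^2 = (r)*(r^4 + 3*r^3 - 4*r^2 - 12*r) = r^2*(r^3 + 3*r^2 - 4*r - 12) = r^2*(r + 2)*(r^2 + r - 6) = r^2*(r + 2)*(r + 3)*(r - 2)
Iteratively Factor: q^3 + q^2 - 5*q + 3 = (q - 1)*(q^2 + 2*q - 3) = (q - 1)*(q + 3)*(q - 1)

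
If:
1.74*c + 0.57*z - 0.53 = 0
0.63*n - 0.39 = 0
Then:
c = 0.304597701149425 - 0.327586206896552*z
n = 0.62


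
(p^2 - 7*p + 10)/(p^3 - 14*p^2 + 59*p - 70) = 1/(p - 7)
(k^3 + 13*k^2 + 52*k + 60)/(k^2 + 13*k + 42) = (k^2 + 7*k + 10)/(k + 7)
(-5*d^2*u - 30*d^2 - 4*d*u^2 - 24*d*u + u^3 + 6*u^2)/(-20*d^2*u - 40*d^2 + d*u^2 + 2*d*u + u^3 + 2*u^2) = (-5*d^2*u - 30*d^2 - 4*d*u^2 - 24*d*u + u^3 + 6*u^2)/(-20*d^2*u - 40*d^2 + d*u^2 + 2*d*u + u^3 + 2*u^2)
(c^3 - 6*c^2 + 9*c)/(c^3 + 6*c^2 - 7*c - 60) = c*(c - 3)/(c^2 + 9*c + 20)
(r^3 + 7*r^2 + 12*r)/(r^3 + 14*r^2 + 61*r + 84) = r/(r + 7)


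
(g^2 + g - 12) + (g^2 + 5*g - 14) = 2*g^2 + 6*g - 26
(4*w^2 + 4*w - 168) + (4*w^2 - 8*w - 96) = 8*w^2 - 4*w - 264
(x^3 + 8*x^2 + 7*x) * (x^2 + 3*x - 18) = x^5 + 11*x^4 + 13*x^3 - 123*x^2 - 126*x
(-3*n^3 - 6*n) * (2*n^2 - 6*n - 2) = -6*n^5 + 18*n^4 - 6*n^3 + 36*n^2 + 12*n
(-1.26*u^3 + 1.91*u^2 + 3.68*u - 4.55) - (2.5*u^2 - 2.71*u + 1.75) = -1.26*u^3 - 0.59*u^2 + 6.39*u - 6.3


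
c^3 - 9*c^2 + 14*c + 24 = (c - 6)*(c - 4)*(c + 1)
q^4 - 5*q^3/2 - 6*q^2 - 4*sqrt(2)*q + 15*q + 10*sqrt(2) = (q - 5/2)*(q - 2*sqrt(2))*(q + sqrt(2))^2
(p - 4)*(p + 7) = p^2 + 3*p - 28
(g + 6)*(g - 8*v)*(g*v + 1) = g^3*v - 8*g^2*v^2 + 6*g^2*v + g^2 - 48*g*v^2 - 8*g*v + 6*g - 48*v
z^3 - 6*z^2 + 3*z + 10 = (z - 5)*(z - 2)*(z + 1)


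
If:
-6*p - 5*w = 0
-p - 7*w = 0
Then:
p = 0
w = 0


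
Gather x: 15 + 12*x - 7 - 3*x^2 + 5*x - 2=-3*x^2 + 17*x + 6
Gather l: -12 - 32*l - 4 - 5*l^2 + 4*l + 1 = -5*l^2 - 28*l - 15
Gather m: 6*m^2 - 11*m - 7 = 6*m^2 - 11*m - 7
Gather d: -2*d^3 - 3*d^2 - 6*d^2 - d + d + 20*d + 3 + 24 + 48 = -2*d^3 - 9*d^2 + 20*d + 75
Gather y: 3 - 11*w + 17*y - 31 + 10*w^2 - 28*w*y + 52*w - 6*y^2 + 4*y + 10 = 10*w^2 + 41*w - 6*y^2 + y*(21 - 28*w) - 18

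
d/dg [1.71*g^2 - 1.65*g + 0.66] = 3.42*g - 1.65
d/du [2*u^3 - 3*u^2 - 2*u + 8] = 6*u^2 - 6*u - 2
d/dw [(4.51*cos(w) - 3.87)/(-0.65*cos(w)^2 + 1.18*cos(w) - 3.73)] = (-2.9315*cos(w)^2 + 5.031*cos(w) + 12.2557)*sin(w)/(0.4225*cos(w)^4 - 1.534*cos(w)^3 + 6.2414*cos(w)^2 - 8.8028*cos(w) + 13.9129)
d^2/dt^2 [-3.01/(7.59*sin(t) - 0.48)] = (173.400381*sin(t)^2 + 10.966032*sin(t) - 346.800762)/(7.59*sin(t) - 0.48)^3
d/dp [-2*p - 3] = -2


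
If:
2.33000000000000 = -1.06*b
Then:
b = -2.20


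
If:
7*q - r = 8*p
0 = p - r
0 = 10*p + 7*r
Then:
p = 0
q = 0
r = 0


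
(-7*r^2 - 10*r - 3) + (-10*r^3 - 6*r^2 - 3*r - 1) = -10*r^3 - 13*r^2 - 13*r - 4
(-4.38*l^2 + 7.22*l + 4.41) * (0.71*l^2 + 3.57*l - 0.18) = -3.1098*l^4 - 10.5104*l^3 + 29.6949*l^2 + 14.4441*l - 0.7938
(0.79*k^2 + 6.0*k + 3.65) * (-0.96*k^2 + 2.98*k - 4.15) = -0.7584*k^4 - 3.4058*k^3 + 11.0975*k^2 - 14.023*k - 15.1475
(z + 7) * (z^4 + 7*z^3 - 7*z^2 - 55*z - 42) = z^5 + 14*z^4 + 42*z^3 - 104*z^2 - 427*z - 294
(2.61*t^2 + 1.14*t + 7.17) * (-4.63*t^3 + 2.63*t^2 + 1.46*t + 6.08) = -12.0843*t^5 + 1.5861*t^4 - 26.3883*t^3 + 36.3903*t^2 + 17.3994*t + 43.5936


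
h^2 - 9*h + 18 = (h - 6)*(h - 3)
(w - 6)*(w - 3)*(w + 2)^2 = w^4 - 5*w^3 - 14*w^2 + 36*w + 72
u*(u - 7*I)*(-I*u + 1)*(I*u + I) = u^4 + u^3 - 6*I*u^3 + 7*u^2 - 6*I*u^2 + 7*u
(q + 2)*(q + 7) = q^2 + 9*q + 14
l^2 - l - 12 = (l - 4)*(l + 3)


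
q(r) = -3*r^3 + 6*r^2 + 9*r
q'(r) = -9*r^2 + 12*r + 9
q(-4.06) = 263.13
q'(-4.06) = -188.07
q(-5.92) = 779.42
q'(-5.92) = -377.46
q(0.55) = 6.27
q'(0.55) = 12.88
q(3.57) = -27.90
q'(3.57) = -62.86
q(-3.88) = 230.64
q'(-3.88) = -173.05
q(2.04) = 17.86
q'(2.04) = -3.97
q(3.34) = -14.79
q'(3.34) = -51.32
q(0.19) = 1.91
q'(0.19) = 10.96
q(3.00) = 0.00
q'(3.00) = -36.00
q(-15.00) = 11340.00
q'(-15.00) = -2196.00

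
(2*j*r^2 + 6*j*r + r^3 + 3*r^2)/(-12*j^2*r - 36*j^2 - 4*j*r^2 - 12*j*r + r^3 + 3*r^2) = r/(-6*j + r)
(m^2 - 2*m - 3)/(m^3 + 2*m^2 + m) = (m - 3)/(m*(m + 1))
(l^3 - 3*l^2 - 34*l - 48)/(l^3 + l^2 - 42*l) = (l^3 - 3*l^2 - 34*l - 48)/(l*(l^2 + l - 42))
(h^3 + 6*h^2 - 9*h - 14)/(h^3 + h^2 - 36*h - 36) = (h^2 + 5*h - 14)/(h^2 - 36)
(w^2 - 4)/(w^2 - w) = (w^2 - 4)/(w*(w - 1))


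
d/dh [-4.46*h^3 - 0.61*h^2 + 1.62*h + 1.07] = -13.38*h^2 - 1.22*h + 1.62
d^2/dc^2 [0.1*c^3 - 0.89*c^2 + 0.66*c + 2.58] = 0.6*c - 1.78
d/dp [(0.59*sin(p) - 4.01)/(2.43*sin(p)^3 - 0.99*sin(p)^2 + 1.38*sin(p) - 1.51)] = (-2.8674*sin(p)^3 + 29.817*sin(p)^2 - 7.9398*sin(p) + 4.6429)*cos(p)/(5.9049*sin(p)^6 - 4.8114*sin(p)^5 + 7.6869*sin(p)^4 - 10.071*sin(p)^3 + 4.8942*sin(p)^2 - 4.1676*sin(p) + 2.2801)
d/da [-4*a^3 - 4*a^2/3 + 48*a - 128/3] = -12*a^2 - 8*a/3 + 48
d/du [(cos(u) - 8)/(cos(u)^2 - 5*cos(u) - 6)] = (cos(u)^2 - 16*cos(u) + 46)*sin(u)/(sin(u)^2 + 5*cos(u) + 5)^2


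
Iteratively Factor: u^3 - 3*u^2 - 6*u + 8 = (u - 1)*(u^2 - 2*u - 8) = (u - 1)*(u + 2)*(u - 4)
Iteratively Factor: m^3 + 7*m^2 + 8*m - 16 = (m + 4)*(m^2 + 3*m - 4) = (m - 1)*(m + 4)*(m + 4)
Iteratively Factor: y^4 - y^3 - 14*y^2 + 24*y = (y - 2)*(y^3 + y^2 - 12*y) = (y - 2)*(y + 4)*(y^2 - 3*y) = y*(y - 2)*(y + 4)*(y - 3)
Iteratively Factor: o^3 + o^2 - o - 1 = (o + 1)*(o^2 - 1) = (o + 1)^2*(o - 1)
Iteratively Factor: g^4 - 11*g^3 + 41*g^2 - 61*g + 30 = (g - 2)*(g^3 - 9*g^2 + 23*g - 15) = (g - 2)*(g - 1)*(g^2 - 8*g + 15) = (g - 3)*(g - 2)*(g - 1)*(g - 5)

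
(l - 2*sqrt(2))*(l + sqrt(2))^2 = l^3 - 6*l - 4*sqrt(2)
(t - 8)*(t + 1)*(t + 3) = t^3 - 4*t^2 - 29*t - 24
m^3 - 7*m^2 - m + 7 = (m - 7)*(m - 1)*(m + 1)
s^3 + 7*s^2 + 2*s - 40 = (s - 2)*(s + 4)*(s + 5)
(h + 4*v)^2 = h^2 + 8*h*v + 16*v^2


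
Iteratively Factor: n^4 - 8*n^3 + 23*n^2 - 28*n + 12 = (n - 2)*(n^3 - 6*n^2 + 11*n - 6) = (n - 2)*(n - 1)*(n^2 - 5*n + 6) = (n - 3)*(n - 2)*(n - 1)*(n - 2)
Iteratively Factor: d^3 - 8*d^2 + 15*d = (d - 5)*(d^2 - 3*d) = d*(d - 5)*(d - 3)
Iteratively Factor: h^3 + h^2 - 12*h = (h)*(h^2 + h - 12) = h*(h - 3)*(h + 4)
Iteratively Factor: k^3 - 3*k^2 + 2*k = (k)*(k^2 - 3*k + 2) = k*(k - 2)*(k - 1)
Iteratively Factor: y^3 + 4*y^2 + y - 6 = (y + 2)*(y^2 + 2*y - 3) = (y - 1)*(y + 2)*(y + 3)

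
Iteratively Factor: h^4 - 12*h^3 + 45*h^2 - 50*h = (h)*(h^3 - 12*h^2 + 45*h - 50) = h*(h - 5)*(h^2 - 7*h + 10) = h*(h - 5)^2*(h - 2)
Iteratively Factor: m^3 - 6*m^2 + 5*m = (m - 1)*(m^2 - 5*m) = (m - 5)*(m - 1)*(m)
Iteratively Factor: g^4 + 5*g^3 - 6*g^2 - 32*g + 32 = (g - 1)*(g^3 + 6*g^2 - 32) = (g - 2)*(g - 1)*(g^2 + 8*g + 16) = (g - 2)*(g - 1)*(g + 4)*(g + 4)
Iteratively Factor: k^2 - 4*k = (k)*(k - 4)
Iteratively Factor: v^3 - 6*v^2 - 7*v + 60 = (v + 3)*(v^2 - 9*v + 20) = (v - 5)*(v + 3)*(v - 4)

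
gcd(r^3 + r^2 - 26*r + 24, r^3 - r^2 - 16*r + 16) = r^2 - 5*r + 4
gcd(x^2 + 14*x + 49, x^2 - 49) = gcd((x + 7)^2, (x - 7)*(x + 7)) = x + 7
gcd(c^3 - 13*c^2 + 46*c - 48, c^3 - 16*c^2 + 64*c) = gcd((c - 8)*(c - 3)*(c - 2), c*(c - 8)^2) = c - 8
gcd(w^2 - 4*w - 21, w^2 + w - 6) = w + 3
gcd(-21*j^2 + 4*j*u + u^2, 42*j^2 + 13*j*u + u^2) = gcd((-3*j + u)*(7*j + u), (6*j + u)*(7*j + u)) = 7*j + u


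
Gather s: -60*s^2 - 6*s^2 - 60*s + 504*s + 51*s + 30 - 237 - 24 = -66*s^2 + 495*s - 231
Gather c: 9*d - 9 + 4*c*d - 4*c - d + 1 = c*(4*d - 4) + 8*d - 8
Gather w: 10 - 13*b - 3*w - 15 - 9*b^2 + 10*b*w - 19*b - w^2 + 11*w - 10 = -9*b^2 - 32*b - w^2 + w*(10*b + 8) - 15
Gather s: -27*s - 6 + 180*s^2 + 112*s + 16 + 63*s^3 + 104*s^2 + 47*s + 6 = 63*s^3 + 284*s^2 + 132*s + 16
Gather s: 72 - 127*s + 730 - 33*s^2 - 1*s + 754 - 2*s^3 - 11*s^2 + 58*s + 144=-2*s^3 - 44*s^2 - 70*s + 1700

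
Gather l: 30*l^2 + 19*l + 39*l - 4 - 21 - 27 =30*l^2 + 58*l - 52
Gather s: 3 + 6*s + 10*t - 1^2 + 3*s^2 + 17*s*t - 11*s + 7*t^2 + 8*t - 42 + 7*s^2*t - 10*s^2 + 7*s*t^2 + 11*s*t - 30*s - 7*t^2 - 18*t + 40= s^2*(7*t - 7) + s*(7*t^2 + 28*t - 35)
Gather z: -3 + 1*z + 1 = z - 2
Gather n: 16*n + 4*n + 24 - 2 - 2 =20*n + 20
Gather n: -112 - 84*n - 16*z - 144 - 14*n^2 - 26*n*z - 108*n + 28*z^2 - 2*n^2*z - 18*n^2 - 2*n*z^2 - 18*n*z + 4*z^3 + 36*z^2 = n^2*(-2*z - 32) + n*(-2*z^2 - 44*z - 192) + 4*z^3 + 64*z^2 - 16*z - 256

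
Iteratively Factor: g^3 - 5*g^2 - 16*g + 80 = (g - 4)*(g^2 - g - 20) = (g - 5)*(g - 4)*(g + 4)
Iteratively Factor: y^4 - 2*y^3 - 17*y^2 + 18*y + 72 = (y - 3)*(y^3 + y^2 - 14*y - 24) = (y - 3)*(y + 3)*(y^2 - 2*y - 8) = (y - 3)*(y + 2)*(y + 3)*(y - 4)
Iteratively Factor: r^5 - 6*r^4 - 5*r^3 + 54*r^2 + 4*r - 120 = (r - 2)*(r^4 - 4*r^3 - 13*r^2 + 28*r + 60) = (r - 2)*(r + 2)*(r^3 - 6*r^2 - r + 30) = (r - 2)*(r + 2)^2*(r^2 - 8*r + 15) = (r - 3)*(r - 2)*(r + 2)^2*(r - 5)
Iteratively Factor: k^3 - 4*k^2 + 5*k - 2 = (k - 2)*(k^2 - 2*k + 1) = (k - 2)*(k - 1)*(k - 1)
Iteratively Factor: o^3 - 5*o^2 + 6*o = (o - 2)*(o^2 - 3*o) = (o - 3)*(o - 2)*(o)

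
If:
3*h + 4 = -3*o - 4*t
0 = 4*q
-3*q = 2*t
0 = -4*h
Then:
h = 0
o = -4/3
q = 0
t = 0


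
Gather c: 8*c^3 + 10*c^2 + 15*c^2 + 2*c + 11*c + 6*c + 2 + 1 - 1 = 8*c^3 + 25*c^2 + 19*c + 2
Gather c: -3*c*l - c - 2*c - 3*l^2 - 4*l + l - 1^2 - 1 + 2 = c*(-3*l - 3) - 3*l^2 - 3*l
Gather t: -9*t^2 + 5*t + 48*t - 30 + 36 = -9*t^2 + 53*t + 6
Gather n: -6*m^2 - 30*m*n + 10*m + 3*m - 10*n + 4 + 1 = -6*m^2 + 13*m + n*(-30*m - 10) + 5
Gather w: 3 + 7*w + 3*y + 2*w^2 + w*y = 2*w^2 + w*(y + 7) + 3*y + 3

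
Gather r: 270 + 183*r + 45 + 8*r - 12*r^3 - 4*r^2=-12*r^3 - 4*r^2 + 191*r + 315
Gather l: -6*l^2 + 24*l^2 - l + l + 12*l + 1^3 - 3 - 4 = 18*l^2 + 12*l - 6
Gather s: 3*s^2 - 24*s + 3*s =3*s^2 - 21*s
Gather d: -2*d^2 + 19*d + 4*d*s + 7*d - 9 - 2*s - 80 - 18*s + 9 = -2*d^2 + d*(4*s + 26) - 20*s - 80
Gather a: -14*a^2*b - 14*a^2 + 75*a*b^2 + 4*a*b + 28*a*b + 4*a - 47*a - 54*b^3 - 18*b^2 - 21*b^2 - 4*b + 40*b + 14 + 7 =a^2*(-14*b - 14) + a*(75*b^2 + 32*b - 43) - 54*b^3 - 39*b^2 + 36*b + 21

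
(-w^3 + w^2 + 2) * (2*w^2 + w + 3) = -2*w^5 + w^4 - 2*w^3 + 7*w^2 + 2*w + 6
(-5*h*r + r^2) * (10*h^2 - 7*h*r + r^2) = -50*h^3*r + 45*h^2*r^2 - 12*h*r^3 + r^4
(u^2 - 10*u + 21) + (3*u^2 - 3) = 4*u^2 - 10*u + 18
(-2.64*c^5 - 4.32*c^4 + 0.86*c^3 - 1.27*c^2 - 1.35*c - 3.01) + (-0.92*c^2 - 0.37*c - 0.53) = -2.64*c^5 - 4.32*c^4 + 0.86*c^3 - 2.19*c^2 - 1.72*c - 3.54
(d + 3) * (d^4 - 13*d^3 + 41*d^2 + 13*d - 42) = d^5 - 10*d^4 + 2*d^3 + 136*d^2 - 3*d - 126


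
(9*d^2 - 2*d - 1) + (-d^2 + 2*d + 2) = 8*d^2 + 1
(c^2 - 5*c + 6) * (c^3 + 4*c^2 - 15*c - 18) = c^5 - c^4 - 29*c^3 + 81*c^2 - 108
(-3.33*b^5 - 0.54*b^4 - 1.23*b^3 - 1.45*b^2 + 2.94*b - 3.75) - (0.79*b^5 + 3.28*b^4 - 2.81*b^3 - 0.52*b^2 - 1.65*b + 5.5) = -4.12*b^5 - 3.82*b^4 + 1.58*b^3 - 0.93*b^2 + 4.59*b - 9.25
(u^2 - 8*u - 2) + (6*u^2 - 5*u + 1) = 7*u^2 - 13*u - 1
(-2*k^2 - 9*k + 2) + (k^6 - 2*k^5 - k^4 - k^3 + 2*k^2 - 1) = k^6 - 2*k^5 - k^4 - k^3 - 9*k + 1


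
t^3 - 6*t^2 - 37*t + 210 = (t - 7)*(t - 5)*(t + 6)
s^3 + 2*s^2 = s^2*(s + 2)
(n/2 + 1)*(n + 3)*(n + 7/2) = n^3/2 + 17*n^2/4 + 47*n/4 + 21/2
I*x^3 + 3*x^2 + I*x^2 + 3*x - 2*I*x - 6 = (x + 2)*(x - 3*I)*(I*x - I)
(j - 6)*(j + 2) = j^2 - 4*j - 12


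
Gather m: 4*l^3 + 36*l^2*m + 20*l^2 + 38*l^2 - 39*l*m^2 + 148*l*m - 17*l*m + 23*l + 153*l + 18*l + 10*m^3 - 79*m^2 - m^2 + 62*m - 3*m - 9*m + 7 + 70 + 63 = 4*l^3 + 58*l^2 + 194*l + 10*m^3 + m^2*(-39*l - 80) + m*(36*l^2 + 131*l + 50) + 140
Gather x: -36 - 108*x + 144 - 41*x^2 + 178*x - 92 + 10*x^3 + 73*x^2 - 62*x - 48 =10*x^3 + 32*x^2 + 8*x - 32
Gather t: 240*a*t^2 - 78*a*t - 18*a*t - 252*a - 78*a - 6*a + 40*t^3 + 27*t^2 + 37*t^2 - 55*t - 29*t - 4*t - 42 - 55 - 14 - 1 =-336*a + 40*t^3 + t^2*(240*a + 64) + t*(-96*a - 88) - 112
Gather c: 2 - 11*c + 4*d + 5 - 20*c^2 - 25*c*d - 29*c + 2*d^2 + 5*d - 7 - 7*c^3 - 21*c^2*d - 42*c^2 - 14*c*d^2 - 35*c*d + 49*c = -7*c^3 + c^2*(-21*d - 62) + c*(-14*d^2 - 60*d + 9) + 2*d^2 + 9*d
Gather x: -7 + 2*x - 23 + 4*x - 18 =6*x - 48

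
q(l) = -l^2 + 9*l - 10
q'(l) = 9 - 2*l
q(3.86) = 9.84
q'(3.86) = 1.28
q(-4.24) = -66.14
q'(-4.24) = 17.48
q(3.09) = 8.26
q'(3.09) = 2.82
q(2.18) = 4.87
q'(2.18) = 4.64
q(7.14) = 3.28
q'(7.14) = -5.28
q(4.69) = 10.21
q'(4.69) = -0.38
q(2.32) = 5.50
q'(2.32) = 4.36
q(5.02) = 9.98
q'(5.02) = -1.04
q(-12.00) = -262.00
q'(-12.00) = 33.00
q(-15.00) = -370.00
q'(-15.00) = 39.00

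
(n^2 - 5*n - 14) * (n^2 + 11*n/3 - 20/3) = n^4 - 4*n^3/3 - 39*n^2 - 18*n + 280/3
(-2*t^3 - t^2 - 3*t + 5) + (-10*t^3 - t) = -12*t^3 - t^2 - 4*t + 5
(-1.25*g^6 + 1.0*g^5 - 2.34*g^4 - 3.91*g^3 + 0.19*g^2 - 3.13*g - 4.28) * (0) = 0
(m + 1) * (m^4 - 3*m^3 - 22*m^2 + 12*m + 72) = m^5 - 2*m^4 - 25*m^3 - 10*m^2 + 84*m + 72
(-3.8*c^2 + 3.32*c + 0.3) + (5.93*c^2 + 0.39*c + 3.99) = 2.13*c^2 + 3.71*c + 4.29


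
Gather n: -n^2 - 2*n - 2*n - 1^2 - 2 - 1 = -n^2 - 4*n - 4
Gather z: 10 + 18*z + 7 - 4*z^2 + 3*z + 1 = -4*z^2 + 21*z + 18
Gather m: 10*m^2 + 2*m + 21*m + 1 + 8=10*m^2 + 23*m + 9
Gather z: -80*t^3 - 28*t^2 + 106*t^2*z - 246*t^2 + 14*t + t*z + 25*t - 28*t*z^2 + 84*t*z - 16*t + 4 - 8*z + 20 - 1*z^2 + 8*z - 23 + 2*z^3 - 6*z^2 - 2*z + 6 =-80*t^3 - 274*t^2 + 23*t + 2*z^3 + z^2*(-28*t - 7) + z*(106*t^2 + 85*t - 2) + 7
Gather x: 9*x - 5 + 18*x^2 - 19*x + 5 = 18*x^2 - 10*x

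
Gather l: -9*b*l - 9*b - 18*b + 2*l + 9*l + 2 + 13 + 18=-27*b + l*(11 - 9*b) + 33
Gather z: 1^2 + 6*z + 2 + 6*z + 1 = 12*z + 4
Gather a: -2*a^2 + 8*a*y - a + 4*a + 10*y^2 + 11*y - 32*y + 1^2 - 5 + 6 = -2*a^2 + a*(8*y + 3) + 10*y^2 - 21*y + 2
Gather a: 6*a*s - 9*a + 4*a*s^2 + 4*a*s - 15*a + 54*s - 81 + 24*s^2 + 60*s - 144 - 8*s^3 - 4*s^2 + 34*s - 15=a*(4*s^2 + 10*s - 24) - 8*s^3 + 20*s^2 + 148*s - 240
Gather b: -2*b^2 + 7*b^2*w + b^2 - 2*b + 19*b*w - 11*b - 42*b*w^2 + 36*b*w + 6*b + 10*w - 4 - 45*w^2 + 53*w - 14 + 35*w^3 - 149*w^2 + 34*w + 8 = b^2*(7*w - 1) + b*(-42*w^2 + 55*w - 7) + 35*w^3 - 194*w^2 + 97*w - 10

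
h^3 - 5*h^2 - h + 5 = (h - 5)*(h - 1)*(h + 1)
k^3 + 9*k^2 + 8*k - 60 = (k - 2)*(k + 5)*(k + 6)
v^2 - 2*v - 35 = (v - 7)*(v + 5)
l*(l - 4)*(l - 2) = l^3 - 6*l^2 + 8*l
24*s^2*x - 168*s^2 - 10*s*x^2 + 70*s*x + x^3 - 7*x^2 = (-6*s + x)*(-4*s + x)*(x - 7)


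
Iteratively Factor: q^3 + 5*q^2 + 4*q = (q + 4)*(q^2 + q) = q*(q + 4)*(q + 1)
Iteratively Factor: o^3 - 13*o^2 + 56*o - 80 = (o - 4)*(o^2 - 9*o + 20) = (o - 5)*(o - 4)*(o - 4)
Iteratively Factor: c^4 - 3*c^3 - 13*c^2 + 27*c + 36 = (c - 3)*(c^3 - 13*c - 12) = (c - 3)*(c + 1)*(c^2 - c - 12) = (c - 3)*(c + 1)*(c + 3)*(c - 4)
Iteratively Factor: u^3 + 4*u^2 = (u + 4)*(u^2) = u*(u + 4)*(u)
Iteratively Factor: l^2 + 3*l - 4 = (l + 4)*(l - 1)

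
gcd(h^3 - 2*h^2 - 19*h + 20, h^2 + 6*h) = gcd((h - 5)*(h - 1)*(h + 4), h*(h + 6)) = 1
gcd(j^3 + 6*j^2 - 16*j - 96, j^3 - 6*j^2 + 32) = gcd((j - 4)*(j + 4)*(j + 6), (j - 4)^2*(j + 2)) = j - 4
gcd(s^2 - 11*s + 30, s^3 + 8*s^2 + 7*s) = 1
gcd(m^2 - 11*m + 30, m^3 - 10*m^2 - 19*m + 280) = 1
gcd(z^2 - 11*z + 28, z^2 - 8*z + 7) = z - 7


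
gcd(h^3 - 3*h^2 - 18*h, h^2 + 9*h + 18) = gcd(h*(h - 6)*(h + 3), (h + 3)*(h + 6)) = h + 3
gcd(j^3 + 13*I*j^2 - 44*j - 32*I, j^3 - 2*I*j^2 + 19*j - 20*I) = j + 4*I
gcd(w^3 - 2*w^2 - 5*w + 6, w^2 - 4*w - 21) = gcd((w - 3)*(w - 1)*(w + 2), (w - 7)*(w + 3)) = 1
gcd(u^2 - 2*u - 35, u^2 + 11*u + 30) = u + 5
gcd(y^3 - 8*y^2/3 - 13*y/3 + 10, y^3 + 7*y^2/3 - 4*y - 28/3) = y + 2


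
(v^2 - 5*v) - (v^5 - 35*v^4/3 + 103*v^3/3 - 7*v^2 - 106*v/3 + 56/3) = -v^5 + 35*v^4/3 - 103*v^3/3 + 8*v^2 + 91*v/3 - 56/3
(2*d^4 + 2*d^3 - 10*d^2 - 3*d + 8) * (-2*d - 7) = -4*d^5 - 18*d^4 + 6*d^3 + 76*d^2 + 5*d - 56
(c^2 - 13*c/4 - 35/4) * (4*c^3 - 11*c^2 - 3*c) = 4*c^5 - 24*c^4 - 9*c^3/4 + 106*c^2 + 105*c/4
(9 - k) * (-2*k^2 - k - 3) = 2*k^3 - 17*k^2 - 6*k - 27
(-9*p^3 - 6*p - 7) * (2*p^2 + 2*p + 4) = -18*p^5 - 18*p^4 - 48*p^3 - 26*p^2 - 38*p - 28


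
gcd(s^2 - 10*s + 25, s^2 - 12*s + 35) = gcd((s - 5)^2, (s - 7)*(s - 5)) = s - 5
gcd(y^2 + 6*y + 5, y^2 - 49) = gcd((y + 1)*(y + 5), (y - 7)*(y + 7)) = 1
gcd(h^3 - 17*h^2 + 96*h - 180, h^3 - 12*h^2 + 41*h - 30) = h^2 - 11*h + 30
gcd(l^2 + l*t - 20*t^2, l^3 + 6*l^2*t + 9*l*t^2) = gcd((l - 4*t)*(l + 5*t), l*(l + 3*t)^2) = 1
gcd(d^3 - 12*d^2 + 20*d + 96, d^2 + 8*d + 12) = d + 2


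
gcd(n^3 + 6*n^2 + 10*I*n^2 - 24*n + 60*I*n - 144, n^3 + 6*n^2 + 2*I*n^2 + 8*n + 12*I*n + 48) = n^2 + n*(6 + 4*I) + 24*I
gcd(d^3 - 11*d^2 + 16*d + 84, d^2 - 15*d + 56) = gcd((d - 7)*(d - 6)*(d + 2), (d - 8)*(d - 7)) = d - 7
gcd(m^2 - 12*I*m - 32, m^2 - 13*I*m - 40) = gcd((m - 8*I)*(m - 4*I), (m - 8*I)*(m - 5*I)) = m - 8*I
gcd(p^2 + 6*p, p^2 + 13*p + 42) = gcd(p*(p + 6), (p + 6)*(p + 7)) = p + 6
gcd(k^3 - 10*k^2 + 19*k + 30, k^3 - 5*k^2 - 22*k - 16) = k + 1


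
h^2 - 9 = (h - 3)*(h + 3)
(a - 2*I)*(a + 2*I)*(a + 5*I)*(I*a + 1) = I*a^4 - 4*a^3 + 9*I*a^2 - 16*a + 20*I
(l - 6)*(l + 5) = l^2 - l - 30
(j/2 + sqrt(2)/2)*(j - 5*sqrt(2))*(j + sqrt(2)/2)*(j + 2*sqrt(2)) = j^4/2 - 3*sqrt(2)*j^3/4 - 14*j^2 - 33*sqrt(2)*j/2 - 10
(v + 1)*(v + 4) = v^2 + 5*v + 4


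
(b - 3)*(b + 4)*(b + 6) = b^3 + 7*b^2 - 6*b - 72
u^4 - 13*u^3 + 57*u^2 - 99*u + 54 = (u - 6)*(u - 3)^2*(u - 1)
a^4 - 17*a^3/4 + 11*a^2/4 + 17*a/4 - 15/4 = (a - 3)*(a - 5/4)*(a - 1)*(a + 1)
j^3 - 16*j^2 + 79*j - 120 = (j - 8)*(j - 5)*(j - 3)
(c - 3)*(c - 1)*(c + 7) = c^3 + 3*c^2 - 25*c + 21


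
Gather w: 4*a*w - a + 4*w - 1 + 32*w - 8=-a + w*(4*a + 36) - 9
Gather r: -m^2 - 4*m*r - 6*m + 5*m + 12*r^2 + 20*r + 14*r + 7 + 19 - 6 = -m^2 - m + 12*r^2 + r*(34 - 4*m) + 20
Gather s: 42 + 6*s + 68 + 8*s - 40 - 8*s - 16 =6*s + 54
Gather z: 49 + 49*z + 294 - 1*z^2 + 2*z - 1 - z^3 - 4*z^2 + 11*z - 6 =-z^3 - 5*z^2 + 62*z + 336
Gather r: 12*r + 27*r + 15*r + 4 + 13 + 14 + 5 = 54*r + 36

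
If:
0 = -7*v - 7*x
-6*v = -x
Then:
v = 0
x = 0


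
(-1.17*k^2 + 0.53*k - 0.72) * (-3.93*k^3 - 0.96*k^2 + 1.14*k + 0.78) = 4.5981*k^5 - 0.9597*k^4 + 0.987*k^3 + 0.3828*k^2 - 0.4074*k - 0.5616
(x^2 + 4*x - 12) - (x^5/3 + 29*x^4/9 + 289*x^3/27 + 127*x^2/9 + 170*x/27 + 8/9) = -x^5/3 - 29*x^4/9 - 289*x^3/27 - 118*x^2/9 - 62*x/27 - 116/9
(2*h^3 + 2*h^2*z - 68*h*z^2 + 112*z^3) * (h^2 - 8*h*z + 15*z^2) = 2*h^5 - 14*h^4*z - 54*h^3*z^2 + 686*h^2*z^3 - 1916*h*z^4 + 1680*z^5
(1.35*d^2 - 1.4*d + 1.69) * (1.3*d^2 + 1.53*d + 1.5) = 1.755*d^4 + 0.2455*d^3 + 2.08*d^2 + 0.4857*d + 2.535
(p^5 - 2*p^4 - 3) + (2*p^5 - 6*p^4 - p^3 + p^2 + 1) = 3*p^5 - 8*p^4 - p^3 + p^2 - 2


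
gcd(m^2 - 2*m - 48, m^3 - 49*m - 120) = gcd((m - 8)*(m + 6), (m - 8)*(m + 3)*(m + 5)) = m - 8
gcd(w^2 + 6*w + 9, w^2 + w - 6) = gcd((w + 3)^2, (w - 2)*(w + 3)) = w + 3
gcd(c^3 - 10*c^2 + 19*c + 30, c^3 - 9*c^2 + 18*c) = c - 6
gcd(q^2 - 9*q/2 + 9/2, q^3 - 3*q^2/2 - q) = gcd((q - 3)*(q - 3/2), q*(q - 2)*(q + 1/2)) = 1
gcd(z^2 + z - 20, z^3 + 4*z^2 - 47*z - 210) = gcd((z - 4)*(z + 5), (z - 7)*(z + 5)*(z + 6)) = z + 5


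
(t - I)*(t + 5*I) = t^2 + 4*I*t + 5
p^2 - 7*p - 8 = (p - 8)*(p + 1)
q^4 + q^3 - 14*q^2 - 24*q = q*(q - 4)*(q + 2)*(q + 3)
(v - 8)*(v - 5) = v^2 - 13*v + 40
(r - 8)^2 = r^2 - 16*r + 64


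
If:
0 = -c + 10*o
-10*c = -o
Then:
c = 0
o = 0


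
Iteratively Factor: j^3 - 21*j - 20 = (j + 4)*(j^2 - 4*j - 5) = (j + 1)*(j + 4)*(j - 5)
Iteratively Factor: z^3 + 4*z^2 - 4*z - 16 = (z - 2)*(z^2 + 6*z + 8) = (z - 2)*(z + 4)*(z + 2)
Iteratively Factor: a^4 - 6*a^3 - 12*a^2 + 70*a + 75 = (a + 1)*(a^3 - 7*a^2 - 5*a + 75) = (a - 5)*(a + 1)*(a^2 - 2*a - 15) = (a - 5)^2*(a + 1)*(a + 3)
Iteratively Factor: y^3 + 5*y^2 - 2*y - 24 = (y - 2)*(y^2 + 7*y + 12) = (y - 2)*(y + 3)*(y + 4)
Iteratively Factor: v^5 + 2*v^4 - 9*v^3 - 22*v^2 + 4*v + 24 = (v + 2)*(v^4 - 9*v^2 - 4*v + 12) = (v - 1)*(v + 2)*(v^3 + v^2 - 8*v - 12) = (v - 1)*(v + 2)^2*(v^2 - v - 6) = (v - 3)*(v - 1)*(v + 2)^2*(v + 2)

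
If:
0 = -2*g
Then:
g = 0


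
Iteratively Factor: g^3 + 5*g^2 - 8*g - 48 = (g - 3)*(g^2 + 8*g + 16) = (g - 3)*(g + 4)*(g + 4)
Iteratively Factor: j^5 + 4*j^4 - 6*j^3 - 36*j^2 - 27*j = (j - 3)*(j^4 + 7*j^3 + 15*j^2 + 9*j) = (j - 3)*(j + 3)*(j^3 + 4*j^2 + 3*j) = (j - 3)*(j + 1)*(j + 3)*(j^2 + 3*j) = j*(j - 3)*(j + 1)*(j + 3)*(j + 3)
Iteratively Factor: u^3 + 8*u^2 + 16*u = (u + 4)*(u^2 + 4*u) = (u + 4)^2*(u)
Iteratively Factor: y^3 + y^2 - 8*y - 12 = (y + 2)*(y^2 - y - 6) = (y + 2)^2*(y - 3)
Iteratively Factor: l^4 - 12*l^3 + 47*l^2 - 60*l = (l - 4)*(l^3 - 8*l^2 + 15*l) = l*(l - 4)*(l^2 - 8*l + 15) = l*(l - 5)*(l - 4)*(l - 3)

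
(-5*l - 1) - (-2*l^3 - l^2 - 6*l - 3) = 2*l^3 + l^2 + l + 2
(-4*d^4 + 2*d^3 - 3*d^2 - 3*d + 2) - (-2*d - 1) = -4*d^4 + 2*d^3 - 3*d^2 - d + 3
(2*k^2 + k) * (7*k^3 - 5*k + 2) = 14*k^5 + 7*k^4 - 10*k^3 - k^2 + 2*k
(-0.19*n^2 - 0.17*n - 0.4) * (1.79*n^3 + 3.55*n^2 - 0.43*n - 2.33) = -0.3401*n^5 - 0.9788*n^4 - 1.2378*n^3 - 0.9042*n^2 + 0.5681*n + 0.932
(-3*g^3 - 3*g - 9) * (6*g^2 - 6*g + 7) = -18*g^5 + 18*g^4 - 39*g^3 - 36*g^2 + 33*g - 63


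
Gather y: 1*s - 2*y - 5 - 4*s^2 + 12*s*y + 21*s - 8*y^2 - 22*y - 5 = -4*s^2 + 22*s - 8*y^2 + y*(12*s - 24) - 10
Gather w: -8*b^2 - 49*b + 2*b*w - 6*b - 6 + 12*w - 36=-8*b^2 - 55*b + w*(2*b + 12) - 42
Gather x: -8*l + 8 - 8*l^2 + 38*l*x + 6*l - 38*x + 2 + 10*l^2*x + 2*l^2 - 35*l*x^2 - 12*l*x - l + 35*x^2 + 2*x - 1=-6*l^2 - 3*l + x^2*(35 - 35*l) + x*(10*l^2 + 26*l - 36) + 9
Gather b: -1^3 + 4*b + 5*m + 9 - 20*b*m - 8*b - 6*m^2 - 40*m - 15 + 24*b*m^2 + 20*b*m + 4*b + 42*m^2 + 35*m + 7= 24*b*m^2 + 36*m^2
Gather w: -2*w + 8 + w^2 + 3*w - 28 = w^2 + w - 20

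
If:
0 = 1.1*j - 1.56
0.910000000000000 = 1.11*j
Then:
No Solution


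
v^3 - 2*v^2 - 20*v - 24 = (v - 6)*(v + 2)^2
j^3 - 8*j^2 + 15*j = j*(j - 5)*(j - 3)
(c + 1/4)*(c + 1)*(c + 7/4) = c^3 + 3*c^2 + 39*c/16 + 7/16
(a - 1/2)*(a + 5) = a^2 + 9*a/2 - 5/2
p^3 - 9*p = p*(p - 3)*(p + 3)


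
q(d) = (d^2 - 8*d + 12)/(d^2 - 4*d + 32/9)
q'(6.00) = 0.26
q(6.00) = 0.00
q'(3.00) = 15.84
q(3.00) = -5.40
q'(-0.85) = 0.62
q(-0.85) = 2.54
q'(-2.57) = 0.21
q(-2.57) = 1.92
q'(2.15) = 9.74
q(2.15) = 1.37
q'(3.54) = 2.66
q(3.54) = -1.97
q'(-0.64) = 0.75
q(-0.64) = 2.69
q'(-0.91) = 0.59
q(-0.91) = 2.51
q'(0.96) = 17.31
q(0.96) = 8.23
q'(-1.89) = 0.30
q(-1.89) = 2.09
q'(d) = (4 - 2*d)*(d^2 - 8*d + 12)/(d^2 - 4*d + 32/9)^2 + (2*d - 8)/(d^2 - 4*d + 32/9)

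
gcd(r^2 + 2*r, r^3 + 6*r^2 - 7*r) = r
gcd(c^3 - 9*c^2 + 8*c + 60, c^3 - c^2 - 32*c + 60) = c - 5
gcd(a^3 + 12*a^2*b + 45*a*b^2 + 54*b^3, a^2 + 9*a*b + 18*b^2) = a^2 + 9*a*b + 18*b^2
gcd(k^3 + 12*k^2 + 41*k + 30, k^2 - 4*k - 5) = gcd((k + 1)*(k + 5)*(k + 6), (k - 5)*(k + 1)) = k + 1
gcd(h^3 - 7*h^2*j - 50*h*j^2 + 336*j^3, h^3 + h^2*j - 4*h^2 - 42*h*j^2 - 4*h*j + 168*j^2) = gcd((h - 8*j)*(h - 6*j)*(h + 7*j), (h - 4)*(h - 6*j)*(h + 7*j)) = h^2 + h*j - 42*j^2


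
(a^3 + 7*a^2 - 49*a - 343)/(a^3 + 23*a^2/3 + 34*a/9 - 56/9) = 9*(a^2 - 49)/(9*a^2 + 6*a - 8)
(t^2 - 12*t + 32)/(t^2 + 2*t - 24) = (t - 8)/(t + 6)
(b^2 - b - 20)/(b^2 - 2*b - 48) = (-b^2 + b + 20)/(-b^2 + 2*b + 48)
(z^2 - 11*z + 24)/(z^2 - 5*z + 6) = (z - 8)/(z - 2)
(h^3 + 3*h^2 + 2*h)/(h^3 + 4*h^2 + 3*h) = (h + 2)/(h + 3)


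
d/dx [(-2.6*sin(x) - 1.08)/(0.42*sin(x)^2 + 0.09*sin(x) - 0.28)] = (1.092*sin(x)^2 + 0.9072*sin(x) + 0.8252)*cos(x)/(0.1764*sin(x)^4 + 0.0756*sin(x)^3 - 0.2271*sin(x)^2 - 0.0504*sin(x) + 0.0784)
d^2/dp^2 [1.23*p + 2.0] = 0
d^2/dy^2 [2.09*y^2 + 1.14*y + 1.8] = 4.18000000000000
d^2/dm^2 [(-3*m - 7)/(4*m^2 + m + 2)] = 2*(-(3*m + 7)*(8*m + 1)^2 + (36*m + 31)*(4*m^2 + m + 2))/(4*m^2 + m + 2)^3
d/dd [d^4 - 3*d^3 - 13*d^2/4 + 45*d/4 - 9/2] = 4*d^3 - 9*d^2 - 13*d/2 + 45/4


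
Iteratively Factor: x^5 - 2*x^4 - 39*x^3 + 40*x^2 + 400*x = (x - 5)*(x^4 + 3*x^3 - 24*x^2 - 80*x) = x*(x - 5)*(x^3 + 3*x^2 - 24*x - 80) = x*(x - 5)*(x + 4)*(x^2 - x - 20) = x*(x - 5)^2*(x + 4)*(x + 4)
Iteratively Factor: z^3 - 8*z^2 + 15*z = (z)*(z^2 - 8*z + 15) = z*(z - 5)*(z - 3)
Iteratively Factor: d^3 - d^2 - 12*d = (d - 4)*(d^2 + 3*d) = d*(d - 4)*(d + 3)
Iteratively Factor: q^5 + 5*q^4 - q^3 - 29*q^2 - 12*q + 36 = (q - 1)*(q^4 + 6*q^3 + 5*q^2 - 24*q - 36) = (q - 1)*(q + 3)*(q^3 + 3*q^2 - 4*q - 12) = (q - 1)*(q + 2)*(q + 3)*(q^2 + q - 6) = (q - 2)*(q - 1)*(q + 2)*(q + 3)*(q + 3)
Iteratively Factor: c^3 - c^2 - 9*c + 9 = (c - 1)*(c^2 - 9) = (c - 1)*(c + 3)*(c - 3)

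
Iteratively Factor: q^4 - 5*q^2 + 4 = (q - 1)*(q^3 + q^2 - 4*q - 4) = (q - 1)*(q + 1)*(q^2 - 4) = (q - 1)*(q + 1)*(q + 2)*(q - 2)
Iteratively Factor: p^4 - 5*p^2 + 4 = (p + 1)*(p^3 - p^2 - 4*p + 4) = (p - 2)*(p + 1)*(p^2 + p - 2) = (p - 2)*(p - 1)*(p + 1)*(p + 2)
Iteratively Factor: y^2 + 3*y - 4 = (y - 1)*(y + 4)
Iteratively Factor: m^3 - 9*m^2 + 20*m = (m - 4)*(m^2 - 5*m) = m*(m - 4)*(m - 5)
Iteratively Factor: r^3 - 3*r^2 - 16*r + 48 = (r - 3)*(r^2 - 16) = (r - 3)*(r + 4)*(r - 4)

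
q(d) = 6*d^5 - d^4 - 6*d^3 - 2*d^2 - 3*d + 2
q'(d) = 30*d^4 - 4*d^3 - 18*d^2 - 4*d - 3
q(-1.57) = -38.31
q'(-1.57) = 156.66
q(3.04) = 1278.25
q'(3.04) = 2268.33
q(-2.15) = -238.17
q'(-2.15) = 603.17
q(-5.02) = -19037.38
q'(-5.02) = 19121.30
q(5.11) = 19357.28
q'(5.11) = 19428.06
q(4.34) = 8344.52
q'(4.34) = 9957.01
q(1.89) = 80.62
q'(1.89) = 280.93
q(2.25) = 237.14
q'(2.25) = 620.18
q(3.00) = 1190.00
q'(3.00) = 2145.00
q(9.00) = 343172.00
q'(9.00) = 192417.00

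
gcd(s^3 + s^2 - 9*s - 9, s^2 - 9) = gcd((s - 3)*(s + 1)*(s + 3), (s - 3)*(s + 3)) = s^2 - 9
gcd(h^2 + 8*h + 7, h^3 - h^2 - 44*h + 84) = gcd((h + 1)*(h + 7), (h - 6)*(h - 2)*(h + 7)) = h + 7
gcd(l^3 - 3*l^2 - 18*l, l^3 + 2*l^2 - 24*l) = l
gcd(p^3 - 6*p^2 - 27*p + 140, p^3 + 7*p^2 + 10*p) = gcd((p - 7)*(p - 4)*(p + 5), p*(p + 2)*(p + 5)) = p + 5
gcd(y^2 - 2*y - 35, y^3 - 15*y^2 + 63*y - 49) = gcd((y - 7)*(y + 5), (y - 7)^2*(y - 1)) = y - 7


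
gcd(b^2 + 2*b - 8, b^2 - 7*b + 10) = b - 2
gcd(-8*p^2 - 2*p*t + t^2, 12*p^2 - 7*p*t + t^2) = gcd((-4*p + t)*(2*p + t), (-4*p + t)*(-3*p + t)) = 4*p - t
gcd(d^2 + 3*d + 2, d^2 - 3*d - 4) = d + 1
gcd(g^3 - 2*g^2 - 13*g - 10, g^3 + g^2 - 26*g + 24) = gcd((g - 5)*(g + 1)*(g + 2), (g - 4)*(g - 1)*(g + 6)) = 1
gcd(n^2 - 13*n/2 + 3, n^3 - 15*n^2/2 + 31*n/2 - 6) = n - 1/2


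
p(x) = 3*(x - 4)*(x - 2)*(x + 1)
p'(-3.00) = 177.00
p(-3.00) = -210.00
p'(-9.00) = 1005.00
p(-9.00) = -3432.00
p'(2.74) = -8.63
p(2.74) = -10.46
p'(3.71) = 18.58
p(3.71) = -7.01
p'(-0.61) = 27.65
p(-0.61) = 14.08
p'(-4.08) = 278.22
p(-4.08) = -453.93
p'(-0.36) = 17.97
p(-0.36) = 19.76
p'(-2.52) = 138.75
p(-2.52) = -134.39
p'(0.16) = 1.43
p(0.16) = 24.59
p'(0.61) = -8.95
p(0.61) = 22.76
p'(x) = 3*(x - 4)*(x - 2) + 3*(x - 4)*(x + 1) + 3*(x - 2)*(x + 1)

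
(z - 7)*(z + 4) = z^2 - 3*z - 28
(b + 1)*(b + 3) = b^2 + 4*b + 3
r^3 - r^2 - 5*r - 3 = (r - 3)*(r + 1)^2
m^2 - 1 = (m - 1)*(m + 1)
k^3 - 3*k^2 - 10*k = k*(k - 5)*(k + 2)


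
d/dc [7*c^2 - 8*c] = 14*c - 8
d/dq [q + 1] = 1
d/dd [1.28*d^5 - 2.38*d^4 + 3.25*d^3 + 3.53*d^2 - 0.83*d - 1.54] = 6.4*d^4 - 9.52*d^3 + 9.75*d^2 + 7.06*d - 0.83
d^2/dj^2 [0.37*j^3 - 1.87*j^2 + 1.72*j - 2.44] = 2.22*j - 3.74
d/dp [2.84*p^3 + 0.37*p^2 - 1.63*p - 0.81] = 8.52*p^2 + 0.74*p - 1.63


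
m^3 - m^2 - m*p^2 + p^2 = (m - 1)*(m - p)*(m + p)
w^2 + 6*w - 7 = (w - 1)*(w + 7)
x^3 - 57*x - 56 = (x - 8)*(x + 1)*(x + 7)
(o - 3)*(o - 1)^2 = o^3 - 5*o^2 + 7*o - 3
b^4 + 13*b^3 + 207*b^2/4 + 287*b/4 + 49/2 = (b + 1/2)*(b + 2)*(b + 7/2)*(b + 7)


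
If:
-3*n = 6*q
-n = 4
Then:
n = -4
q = 2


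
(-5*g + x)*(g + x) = -5*g^2 - 4*g*x + x^2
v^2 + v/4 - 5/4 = (v - 1)*(v + 5/4)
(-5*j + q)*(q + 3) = -5*j*q - 15*j + q^2 + 3*q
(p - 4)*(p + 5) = p^2 + p - 20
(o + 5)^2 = o^2 + 10*o + 25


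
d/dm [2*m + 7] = 2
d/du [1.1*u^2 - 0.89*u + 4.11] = 2.2*u - 0.89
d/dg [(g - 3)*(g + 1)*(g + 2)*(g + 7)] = 4*g^3 + 21*g^2 - 14*g - 55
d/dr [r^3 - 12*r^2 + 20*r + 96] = 3*r^2 - 24*r + 20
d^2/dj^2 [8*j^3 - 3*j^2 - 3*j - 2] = 48*j - 6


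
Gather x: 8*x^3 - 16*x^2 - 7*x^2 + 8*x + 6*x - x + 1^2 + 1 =8*x^3 - 23*x^2 + 13*x + 2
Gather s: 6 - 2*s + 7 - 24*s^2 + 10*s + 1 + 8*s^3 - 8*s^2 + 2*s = 8*s^3 - 32*s^2 + 10*s + 14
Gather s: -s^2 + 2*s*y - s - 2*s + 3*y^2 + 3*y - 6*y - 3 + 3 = -s^2 + s*(2*y - 3) + 3*y^2 - 3*y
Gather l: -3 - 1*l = -l - 3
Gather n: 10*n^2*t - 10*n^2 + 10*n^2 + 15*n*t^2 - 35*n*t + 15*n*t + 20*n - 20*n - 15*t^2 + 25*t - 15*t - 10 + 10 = 10*n^2*t + n*(15*t^2 - 20*t) - 15*t^2 + 10*t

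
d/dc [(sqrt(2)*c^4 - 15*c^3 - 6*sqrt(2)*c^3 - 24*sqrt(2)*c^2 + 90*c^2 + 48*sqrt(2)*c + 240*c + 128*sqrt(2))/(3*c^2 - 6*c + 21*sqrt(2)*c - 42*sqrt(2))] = (2*sqrt(2)*c^5 - 12*sqrt(2)*c^4 + 27*c^4 - 186*sqrt(2)*c^3 - 220*c^3 - 252*c^2 + 1260*sqrt(2)*c^2 - 2776*sqrt(2)*c + 1344*c - 3104*sqrt(2) - 3136)/(3*(c^4 - 4*c^3 + 14*sqrt(2)*c^3 - 56*sqrt(2)*c^2 + 102*c^2 - 392*c + 56*sqrt(2)*c + 392))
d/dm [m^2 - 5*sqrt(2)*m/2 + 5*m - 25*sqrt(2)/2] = 2*m - 5*sqrt(2)/2 + 5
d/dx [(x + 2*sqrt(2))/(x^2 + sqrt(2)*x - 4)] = (x^2 + sqrt(2)*x - (x + 2*sqrt(2))*(2*x + sqrt(2)) - 4)/(x^2 + sqrt(2)*x - 4)^2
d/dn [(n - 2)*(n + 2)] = 2*n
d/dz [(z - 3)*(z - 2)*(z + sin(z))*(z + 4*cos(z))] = -(z - 3)*(z - 2)*(z + sin(z))*(4*sin(z) - 1) + (z - 3)*(z - 2)*(z + 4*cos(z))*(cos(z) + 1) + (z - 3)*(z + sin(z))*(z + 4*cos(z)) + (z - 2)*(z + sin(z))*(z + 4*cos(z))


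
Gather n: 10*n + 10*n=20*n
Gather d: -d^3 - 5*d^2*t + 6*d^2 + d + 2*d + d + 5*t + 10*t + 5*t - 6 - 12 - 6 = -d^3 + d^2*(6 - 5*t) + 4*d + 20*t - 24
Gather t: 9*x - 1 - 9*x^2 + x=-9*x^2 + 10*x - 1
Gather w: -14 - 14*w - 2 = -14*w - 16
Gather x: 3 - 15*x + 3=6 - 15*x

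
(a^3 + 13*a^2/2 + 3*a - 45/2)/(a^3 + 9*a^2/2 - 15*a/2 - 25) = (2*a^2 + 3*a - 9)/(2*a^2 - a - 10)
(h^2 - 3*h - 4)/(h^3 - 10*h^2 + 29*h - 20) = (h + 1)/(h^2 - 6*h + 5)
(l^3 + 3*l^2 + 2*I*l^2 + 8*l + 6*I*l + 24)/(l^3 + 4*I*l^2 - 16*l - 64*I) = (l^2 + l*(3 - 2*I) - 6*I)/(l^2 - 16)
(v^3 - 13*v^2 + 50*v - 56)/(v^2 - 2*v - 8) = (v^2 - 9*v + 14)/(v + 2)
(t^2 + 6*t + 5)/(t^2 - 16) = (t^2 + 6*t + 5)/(t^2 - 16)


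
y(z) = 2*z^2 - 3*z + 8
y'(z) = 4*z - 3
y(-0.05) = 8.16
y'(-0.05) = -3.20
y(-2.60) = 29.32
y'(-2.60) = -13.40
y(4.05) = 28.66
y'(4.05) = 13.20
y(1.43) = 7.80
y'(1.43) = 2.72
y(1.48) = 7.94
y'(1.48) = 2.92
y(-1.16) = 14.17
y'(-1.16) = -7.64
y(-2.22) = 24.52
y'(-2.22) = -11.88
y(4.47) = 34.55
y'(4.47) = 14.88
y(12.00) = 260.00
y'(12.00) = 45.00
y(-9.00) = 197.00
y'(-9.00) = -39.00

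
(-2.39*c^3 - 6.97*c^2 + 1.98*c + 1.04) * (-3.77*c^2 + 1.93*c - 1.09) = 9.0103*c^5 + 21.6642*c^4 - 18.3116*c^3 + 7.4979*c^2 - 0.151*c - 1.1336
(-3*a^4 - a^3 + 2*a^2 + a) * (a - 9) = -3*a^5 + 26*a^4 + 11*a^3 - 17*a^2 - 9*a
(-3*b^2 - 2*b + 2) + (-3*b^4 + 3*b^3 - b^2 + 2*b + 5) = -3*b^4 + 3*b^3 - 4*b^2 + 7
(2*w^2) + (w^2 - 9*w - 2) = 3*w^2 - 9*w - 2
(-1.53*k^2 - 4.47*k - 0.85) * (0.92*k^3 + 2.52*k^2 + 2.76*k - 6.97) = -1.4076*k^5 - 7.968*k^4 - 16.2692*k^3 - 3.8151*k^2 + 28.8099*k + 5.9245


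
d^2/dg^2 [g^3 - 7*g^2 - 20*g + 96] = 6*g - 14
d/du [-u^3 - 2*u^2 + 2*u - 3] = -3*u^2 - 4*u + 2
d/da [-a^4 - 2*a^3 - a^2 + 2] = 2*a*(-2*a^2 - 3*a - 1)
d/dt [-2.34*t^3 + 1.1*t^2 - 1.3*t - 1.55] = -7.02*t^2 + 2.2*t - 1.3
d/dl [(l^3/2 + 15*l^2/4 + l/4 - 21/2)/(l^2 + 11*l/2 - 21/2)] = 1/2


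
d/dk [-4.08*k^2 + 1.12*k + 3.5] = 1.12 - 8.16*k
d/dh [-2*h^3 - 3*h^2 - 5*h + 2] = -6*h^2 - 6*h - 5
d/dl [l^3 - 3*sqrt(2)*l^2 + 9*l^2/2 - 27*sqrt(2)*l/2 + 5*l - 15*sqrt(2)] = 3*l^2 - 6*sqrt(2)*l + 9*l - 27*sqrt(2)/2 + 5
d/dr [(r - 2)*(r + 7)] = 2*r + 5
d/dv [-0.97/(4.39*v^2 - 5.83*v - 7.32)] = (8.5166*v - 5.6551)/(-4.39*v^2 + 5.83*v + 7.32)^2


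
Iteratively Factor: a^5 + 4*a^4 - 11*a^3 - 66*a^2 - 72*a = (a + 3)*(a^4 + a^3 - 14*a^2 - 24*a) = (a + 3)^2*(a^3 - 2*a^2 - 8*a) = (a - 4)*(a + 3)^2*(a^2 + 2*a) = a*(a - 4)*(a + 3)^2*(a + 2)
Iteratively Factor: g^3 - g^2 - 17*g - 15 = (g + 1)*(g^2 - 2*g - 15) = (g - 5)*(g + 1)*(g + 3)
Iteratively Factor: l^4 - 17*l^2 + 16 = (l - 1)*(l^3 + l^2 - 16*l - 16) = (l - 4)*(l - 1)*(l^2 + 5*l + 4) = (l - 4)*(l - 1)*(l + 4)*(l + 1)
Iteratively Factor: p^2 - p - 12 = (p - 4)*(p + 3)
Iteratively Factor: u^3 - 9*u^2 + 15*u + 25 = (u - 5)*(u^2 - 4*u - 5) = (u - 5)^2*(u + 1)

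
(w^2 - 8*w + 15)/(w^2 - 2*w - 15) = (w - 3)/(w + 3)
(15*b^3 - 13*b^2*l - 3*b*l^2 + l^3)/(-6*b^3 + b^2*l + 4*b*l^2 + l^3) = (-5*b + l)/(2*b + l)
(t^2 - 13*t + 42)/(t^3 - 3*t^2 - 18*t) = (t - 7)/(t*(t + 3))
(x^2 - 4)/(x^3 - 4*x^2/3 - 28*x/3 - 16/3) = 3*(x - 2)/(3*x^2 - 10*x - 8)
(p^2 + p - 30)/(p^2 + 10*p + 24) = (p - 5)/(p + 4)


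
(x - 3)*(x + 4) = x^2 + x - 12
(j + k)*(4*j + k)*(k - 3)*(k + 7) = 4*j^2*k^2 + 16*j^2*k - 84*j^2 + 5*j*k^3 + 20*j*k^2 - 105*j*k + k^4 + 4*k^3 - 21*k^2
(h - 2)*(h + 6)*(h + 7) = h^3 + 11*h^2 + 16*h - 84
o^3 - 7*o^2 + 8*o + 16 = (o - 4)^2*(o + 1)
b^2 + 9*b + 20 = (b + 4)*(b + 5)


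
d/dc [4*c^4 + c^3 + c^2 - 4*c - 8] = 16*c^3 + 3*c^2 + 2*c - 4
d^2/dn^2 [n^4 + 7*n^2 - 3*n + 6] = 12*n^2 + 14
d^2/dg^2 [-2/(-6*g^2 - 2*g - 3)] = 8*(-18*g^2 - 6*g + 2*(6*g + 1)^2 - 9)/(6*g^2 + 2*g + 3)^3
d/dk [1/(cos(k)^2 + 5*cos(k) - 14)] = (2*cos(k) + 5)*sin(k)/(cos(k)^2 + 5*cos(k) - 14)^2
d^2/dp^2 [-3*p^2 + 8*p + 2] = -6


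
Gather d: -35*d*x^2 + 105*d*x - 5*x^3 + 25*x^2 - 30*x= d*(-35*x^2 + 105*x) - 5*x^3 + 25*x^2 - 30*x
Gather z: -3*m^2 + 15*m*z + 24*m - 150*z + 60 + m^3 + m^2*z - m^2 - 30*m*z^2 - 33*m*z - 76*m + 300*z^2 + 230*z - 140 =m^3 - 4*m^2 - 52*m + z^2*(300 - 30*m) + z*(m^2 - 18*m + 80) - 80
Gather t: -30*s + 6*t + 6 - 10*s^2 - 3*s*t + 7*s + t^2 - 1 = -10*s^2 - 23*s + t^2 + t*(6 - 3*s) + 5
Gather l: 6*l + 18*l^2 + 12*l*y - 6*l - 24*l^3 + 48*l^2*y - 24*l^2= -24*l^3 + l^2*(48*y - 6) + 12*l*y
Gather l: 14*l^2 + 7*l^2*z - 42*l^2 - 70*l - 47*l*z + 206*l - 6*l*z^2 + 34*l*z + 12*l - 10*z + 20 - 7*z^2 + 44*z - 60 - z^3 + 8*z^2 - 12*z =l^2*(7*z - 28) + l*(-6*z^2 - 13*z + 148) - z^3 + z^2 + 22*z - 40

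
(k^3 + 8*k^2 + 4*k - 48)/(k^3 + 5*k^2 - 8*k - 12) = (k + 4)/(k + 1)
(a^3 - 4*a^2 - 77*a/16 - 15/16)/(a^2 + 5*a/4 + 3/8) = (4*a^2 - 19*a - 5)/(2*(2*a + 1))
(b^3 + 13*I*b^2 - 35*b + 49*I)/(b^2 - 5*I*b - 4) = (b^2 + 14*I*b - 49)/(b - 4*I)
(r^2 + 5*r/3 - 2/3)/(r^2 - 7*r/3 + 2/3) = (r + 2)/(r - 2)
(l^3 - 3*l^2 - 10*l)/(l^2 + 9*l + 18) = l*(l^2 - 3*l - 10)/(l^2 + 9*l + 18)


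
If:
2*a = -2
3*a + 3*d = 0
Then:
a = -1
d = 1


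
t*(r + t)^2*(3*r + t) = 3*r^3*t + 7*r^2*t^2 + 5*r*t^3 + t^4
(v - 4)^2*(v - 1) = v^3 - 9*v^2 + 24*v - 16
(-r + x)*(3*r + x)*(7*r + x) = -21*r^3 + 11*r^2*x + 9*r*x^2 + x^3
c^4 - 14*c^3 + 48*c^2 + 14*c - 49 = (c - 7)^2*(c - 1)*(c + 1)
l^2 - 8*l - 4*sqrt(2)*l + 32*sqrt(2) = (l - 8)*(l - 4*sqrt(2))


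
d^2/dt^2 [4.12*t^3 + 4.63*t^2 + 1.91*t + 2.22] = 24.72*t + 9.26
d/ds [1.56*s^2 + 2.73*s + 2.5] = 3.12*s + 2.73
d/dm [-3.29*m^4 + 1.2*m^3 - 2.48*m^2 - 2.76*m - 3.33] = -13.16*m^3 + 3.6*m^2 - 4.96*m - 2.76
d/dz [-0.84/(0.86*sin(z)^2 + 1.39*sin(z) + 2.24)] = (1.4448*sin(z) + 1.1676)*cos(z)/(0.86*sin(z)^2 + 1.39*sin(z) + 2.24)^2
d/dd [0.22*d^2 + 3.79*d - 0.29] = 0.44*d + 3.79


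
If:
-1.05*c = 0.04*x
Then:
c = -0.0380952380952381*x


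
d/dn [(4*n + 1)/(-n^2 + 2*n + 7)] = 2*(2*n^2 + n + 13)/(n^4 - 4*n^3 - 10*n^2 + 28*n + 49)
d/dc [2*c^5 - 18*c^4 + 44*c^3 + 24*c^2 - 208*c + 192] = 10*c^4 - 72*c^3 + 132*c^2 + 48*c - 208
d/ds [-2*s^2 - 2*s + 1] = -4*s - 2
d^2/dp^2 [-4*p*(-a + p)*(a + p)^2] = 8*a^2 - 24*a*p - 48*p^2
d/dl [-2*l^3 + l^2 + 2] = 2*l*(1 - 3*l)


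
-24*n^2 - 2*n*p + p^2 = (-6*n + p)*(4*n + p)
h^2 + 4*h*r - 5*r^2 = (h - r)*(h + 5*r)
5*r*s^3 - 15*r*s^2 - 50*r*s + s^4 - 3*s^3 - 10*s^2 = s*(5*r + s)*(s - 5)*(s + 2)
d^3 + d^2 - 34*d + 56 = (d - 4)*(d - 2)*(d + 7)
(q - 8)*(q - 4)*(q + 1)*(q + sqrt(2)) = q^4 - 11*q^3 + sqrt(2)*q^3 - 11*sqrt(2)*q^2 + 20*q^2 + 20*sqrt(2)*q + 32*q + 32*sqrt(2)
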